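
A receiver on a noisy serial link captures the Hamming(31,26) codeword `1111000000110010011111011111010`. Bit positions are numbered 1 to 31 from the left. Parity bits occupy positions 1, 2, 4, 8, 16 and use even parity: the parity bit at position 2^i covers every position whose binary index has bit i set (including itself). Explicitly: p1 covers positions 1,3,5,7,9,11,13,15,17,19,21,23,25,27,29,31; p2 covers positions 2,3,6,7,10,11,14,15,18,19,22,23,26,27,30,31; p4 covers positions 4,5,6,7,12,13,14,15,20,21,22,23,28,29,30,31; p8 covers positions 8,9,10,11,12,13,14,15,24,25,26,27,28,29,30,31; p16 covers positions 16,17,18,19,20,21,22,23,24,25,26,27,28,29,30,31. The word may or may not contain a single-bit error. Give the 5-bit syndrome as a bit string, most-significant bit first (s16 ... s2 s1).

11000

s1: b1⊕b3⊕b5⊕b7⊕b9⊕b11⊕b13⊕b15⊕b17⊕b19⊕b21⊕b23⊕b25⊕b27⊕b29⊕b31 = 1⊕1⊕0⊕0⊕0⊕1⊕0⊕1⊕0⊕1⊕1⊕0⊕1⊕1⊕0⊕0 = 0
s2: b2⊕b3⊕b6⊕b7⊕b10⊕b11⊕b14⊕b15⊕b18⊕b19⊕b22⊕b23⊕b26⊕b27⊕b30⊕b31 = 1⊕1⊕0⊕0⊕0⊕1⊕0⊕1⊕1⊕1⊕1⊕0⊕1⊕1⊕1⊕0 = 0
s4: b4⊕b5⊕b6⊕b7⊕b12⊕b13⊕b14⊕b15⊕b20⊕b21⊕b22⊕b23⊕b28⊕b29⊕b30⊕b31 = 1⊕0⊕0⊕0⊕1⊕0⊕0⊕1⊕1⊕1⊕1⊕0⊕1⊕0⊕1⊕0 = 0
s8: b8⊕b9⊕b10⊕b11⊕b12⊕b13⊕b14⊕b15⊕b24⊕b25⊕b26⊕b27⊕b28⊕b29⊕b30⊕b31 = 0⊕0⊕0⊕1⊕1⊕0⊕0⊕1⊕1⊕1⊕1⊕1⊕1⊕0⊕1⊕0 = 1
s16: b16⊕b17⊕b18⊕b19⊕b20⊕b21⊕b22⊕b23⊕b24⊕b25⊕b26⊕b27⊕b28⊕b29⊕b30⊕b31 = 0⊕0⊕1⊕1⊕1⊕1⊕1⊕0⊕1⊕1⊕1⊕1⊕1⊕0⊕1⊕0 = 1
Syndrome (s16...s1) = 11000 → position 24.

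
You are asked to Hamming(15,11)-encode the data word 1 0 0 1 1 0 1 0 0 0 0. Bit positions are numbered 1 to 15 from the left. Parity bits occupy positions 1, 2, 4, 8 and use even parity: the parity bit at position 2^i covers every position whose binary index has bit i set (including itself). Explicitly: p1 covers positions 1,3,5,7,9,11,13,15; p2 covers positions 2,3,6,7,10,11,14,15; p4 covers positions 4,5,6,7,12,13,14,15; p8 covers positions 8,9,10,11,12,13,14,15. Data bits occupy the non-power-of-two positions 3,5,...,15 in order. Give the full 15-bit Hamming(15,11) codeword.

011100101010000

Place data bits at non-power-of-two positions: b3=1, b5=0, b6=0, b7=1, b9=1, b10=0, b11=1, b12=0, b13=0, b14=0, b15=0.
p1 = XOR of data positions {3,5,7,9,11,13,15} = 1⊕0⊕1⊕1⊕1⊕0⊕0 = 0
p2 = XOR of data positions {3,6,7,10,11,14,15} = 1⊕0⊕1⊕0⊕1⊕0⊕0 = 1
p4 = XOR of data positions {5,6,7,12,13,14,15} = 0⊕0⊕1⊕0⊕0⊕0⊕0 = 1
p8 = XOR of data positions {9,10,11,12,13,14,15} = 1⊕0⊕1⊕0⊕0⊕0⊕0 = 0
Codeword b1..b15 = 011100101010000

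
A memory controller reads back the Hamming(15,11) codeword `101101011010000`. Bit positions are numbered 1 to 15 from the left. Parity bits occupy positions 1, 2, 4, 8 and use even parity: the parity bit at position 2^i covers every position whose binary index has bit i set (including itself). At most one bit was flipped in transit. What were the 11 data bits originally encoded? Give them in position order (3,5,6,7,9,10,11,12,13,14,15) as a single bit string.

s1: b1⊕b3⊕b5⊕b7⊕b9⊕b11⊕b13⊕b15 = 1⊕1⊕0⊕0⊕1⊕1⊕0⊕0 = 0
s2: b2⊕b3⊕b6⊕b7⊕b10⊕b11⊕b14⊕b15 = 0⊕1⊕1⊕0⊕0⊕1⊕0⊕0 = 1
s4: b4⊕b5⊕b6⊕b7⊕b12⊕b13⊕b14⊕b15 = 1⊕0⊕1⊕0⊕0⊕0⊕0⊕0 = 0
s8: b8⊕b9⊕b10⊕b11⊕b12⊕b13⊕b14⊕b15 = 1⊕1⊕0⊕1⊕0⊕0⊕0⊕0 = 1
Syndrome (s8...s1) = 1010 → position 10.
Flip bit 10: corrected codeword = 101101011110000
Data bits at positions 3,5,6,7,9,10,11,12,13,14,15: 10101110000

10101110000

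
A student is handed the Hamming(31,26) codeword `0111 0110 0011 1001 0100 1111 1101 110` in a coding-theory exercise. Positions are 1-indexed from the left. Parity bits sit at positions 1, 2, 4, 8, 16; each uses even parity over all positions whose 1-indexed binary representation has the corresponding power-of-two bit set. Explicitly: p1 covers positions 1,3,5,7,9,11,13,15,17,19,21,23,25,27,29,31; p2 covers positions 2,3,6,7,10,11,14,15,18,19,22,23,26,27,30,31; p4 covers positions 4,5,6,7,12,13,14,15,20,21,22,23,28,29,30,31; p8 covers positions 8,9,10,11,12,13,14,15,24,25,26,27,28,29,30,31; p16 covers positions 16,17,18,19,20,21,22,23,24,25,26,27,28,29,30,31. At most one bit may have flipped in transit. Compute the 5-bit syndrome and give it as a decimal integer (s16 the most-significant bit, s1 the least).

s1: b1⊕b3⊕b5⊕b7⊕b9⊕b11⊕b13⊕b15⊕b17⊕b19⊕b21⊕b23⊕b25⊕b27⊕b29⊕b31 = 0⊕1⊕0⊕1⊕0⊕1⊕1⊕0⊕0⊕0⊕1⊕1⊕1⊕0⊕1⊕0 = 0
s2: b2⊕b3⊕b6⊕b7⊕b10⊕b11⊕b14⊕b15⊕b18⊕b19⊕b22⊕b23⊕b26⊕b27⊕b30⊕b31 = 1⊕1⊕1⊕1⊕0⊕1⊕0⊕0⊕1⊕0⊕1⊕1⊕1⊕0⊕1⊕0 = 0
s4: b4⊕b5⊕b6⊕b7⊕b12⊕b13⊕b14⊕b15⊕b20⊕b21⊕b22⊕b23⊕b28⊕b29⊕b30⊕b31 = 1⊕0⊕1⊕1⊕1⊕1⊕0⊕0⊕0⊕1⊕1⊕1⊕1⊕1⊕1⊕0 = 1
s8: b8⊕b9⊕b10⊕b11⊕b12⊕b13⊕b14⊕b15⊕b24⊕b25⊕b26⊕b27⊕b28⊕b29⊕b30⊕b31 = 0⊕0⊕0⊕1⊕1⊕1⊕0⊕0⊕1⊕1⊕1⊕0⊕1⊕1⊕1⊕0 = 1
s16: b16⊕b17⊕b18⊕b19⊕b20⊕b21⊕b22⊕b23⊕b24⊕b25⊕b26⊕b27⊕b28⊕b29⊕b30⊕b31 = 1⊕0⊕1⊕0⊕0⊕1⊕1⊕1⊕1⊕1⊕1⊕0⊕1⊕1⊕1⊕0 = 1
Syndrome (s16...s1) = 11100 → position 28.

28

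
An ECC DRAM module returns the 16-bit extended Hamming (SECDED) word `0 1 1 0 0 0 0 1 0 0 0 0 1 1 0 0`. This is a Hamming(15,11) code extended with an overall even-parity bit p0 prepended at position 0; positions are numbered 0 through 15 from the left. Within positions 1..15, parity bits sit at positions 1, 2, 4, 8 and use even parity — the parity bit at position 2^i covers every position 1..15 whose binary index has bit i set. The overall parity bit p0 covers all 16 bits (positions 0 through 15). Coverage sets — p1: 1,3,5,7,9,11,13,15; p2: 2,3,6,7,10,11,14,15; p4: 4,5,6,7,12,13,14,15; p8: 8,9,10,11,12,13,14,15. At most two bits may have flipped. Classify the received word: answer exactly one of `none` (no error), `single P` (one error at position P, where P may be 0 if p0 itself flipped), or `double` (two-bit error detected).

s1: b1⊕b3⊕b5⊕b7⊕b9⊕b11⊕b13⊕b15 = 1⊕0⊕0⊕1⊕0⊕0⊕1⊕0 = 1
s2: b2⊕b3⊕b6⊕b7⊕b10⊕b11⊕b14⊕b15 = 1⊕0⊕0⊕1⊕0⊕0⊕0⊕0 = 0
s4: b4⊕b5⊕b6⊕b7⊕b12⊕b13⊕b14⊕b15 = 0⊕0⊕0⊕1⊕1⊕1⊕0⊕0 = 1
s8: b8⊕b9⊕b10⊕b11⊕b12⊕b13⊕b14⊕b15 = 0⊕0⊕0⊕0⊕1⊕1⊕0⊕0 = 0
Syndrome (s8...s1) = 0101 → position 5.
Overall parity (XOR of all 16 bits, including p0): 0⊕1⊕1⊕0⊕0⊕0⊕0⊕1⊕0⊕0⊕0⊕0⊕1⊕1⊕0⊕0 = 1
Overall=1, syndrome position=5 → single-bit error at position 5.

single 5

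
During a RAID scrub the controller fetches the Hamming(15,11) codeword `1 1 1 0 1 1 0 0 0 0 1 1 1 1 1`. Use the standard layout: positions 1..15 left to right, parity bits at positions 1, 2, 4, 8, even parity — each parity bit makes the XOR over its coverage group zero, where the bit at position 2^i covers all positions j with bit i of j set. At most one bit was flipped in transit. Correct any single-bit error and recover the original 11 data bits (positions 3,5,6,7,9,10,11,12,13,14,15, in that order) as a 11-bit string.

s1: b1⊕b3⊕b5⊕b7⊕b9⊕b11⊕b13⊕b15 = 1⊕1⊕1⊕0⊕0⊕1⊕1⊕1 = 0
s2: b2⊕b3⊕b6⊕b7⊕b10⊕b11⊕b14⊕b15 = 1⊕1⊕1⊕0⊕0⊕1⊕1⊕1 = 0
s4: b4⊕b5⊕b6⊕b7⊕b12⊕b13⊕b14⊕b15 = 0⊕1⊕1⊕0⊕1⊕1⊕1⊕1 = 0
s8: b8⊕b9⊕b10⊕b11⊕b12⊕b13⊕b14⊕b15 = 0⊕0⊕0⊕1⊕1⊕1⊕1⊕1 = 1
Syndrome (s8...s1) = 1000 → position 8.
Flip bit 8: corrected codeword = 111011010011111
Data bits at positions 3,5,6,7,9,10,11,12,13,14,15: 11100011111

11100011111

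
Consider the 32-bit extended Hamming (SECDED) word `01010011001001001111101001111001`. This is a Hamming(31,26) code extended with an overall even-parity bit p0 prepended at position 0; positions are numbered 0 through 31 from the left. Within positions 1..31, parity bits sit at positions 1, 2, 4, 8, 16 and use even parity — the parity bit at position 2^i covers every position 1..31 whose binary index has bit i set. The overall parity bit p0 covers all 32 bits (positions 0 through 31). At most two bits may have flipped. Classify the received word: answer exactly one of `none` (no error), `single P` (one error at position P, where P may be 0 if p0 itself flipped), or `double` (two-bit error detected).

single 29

s1: b1⊕b3⊕b5⊕b7⊕b9⊕b11⊕b13⊕b15⊕b17⊕b19⊕b21⊕b23⊕b25⊕b27⊕b29⊕b31 = 1⊕1⊕0⊕1⊕0⊕0⊕1⊕0⊕1⊕1⊕0⊕0⊕1⊕1⊕0⊕1 = 1
s2: b2⊕b3⊕b6⊕b7⊕b10⊕b11⊕b14⊕b15⊕b18⊕b19⊕b22⊕b23⊕b26⊕b27⊕b30⊕b31 = 0⊕1⊕1⊕1⊕1⊕0⊕0⊕0⊕1⊕1⊕1⊕0⊕1⊕1⊕0⊕1 = 0
s4: b4⊕b5⊕b6⊕b7⊕b12⊕b13⊕b14⊕b15⊕b20⊕b21⊕b22⊕b23⊕b28⊕b29⊕b30⊕b31 = 0⊕0⊕1⊕1⊕0⊕1⊕0⊕0⊕1⊕0⊕1⊕0⊕1⊕0⊕0⊕1 = 1
s8: b8⊕b9⊕b10⊕b11⊕b12⊕b13⊕b14⊕b15⊕b24⊕b25⊕b26⊕b27⊕b28⊕b29⊕b30⊕b31 = 0⊕0⊕1⊕0⊕0⊕1⊕0⊕0⊕0⊕1⊕1⊕1⊕1⊕0⊕0⊕1 = 1
s16: b16⊕b17⊕b18⊕b19⊕b20⊕b21⊕b22⊕b23⊕b24⊕b25⊕b26⊕b27⊕b28⊕b29⊕b30⊕b31 = 1⊕1⊕1⊕1⊕1⊕0⊕1⊕0⊕0⊕1⊕1⊕1⊕1⊕0⊕0⊕1 = 1
Syndrome (s16...s1) = 11101 → position 29.
Overall parity (XOR of all 32 bits, including p0): 0⊕1⊕0⊕1⊕0⊕0⊕1⊕1⊕0⊕0⊕1⊕0⊕0⊕1⊕0⊕0⊕1⊕1⊕1⊕1⊕1⊕0⊕1⊕0⊕0⊕1⊕1⊕1⊕1⊕0⊕0⊕1 = 1
Overall=1, syndrome position=29 → single-bit error at position 29.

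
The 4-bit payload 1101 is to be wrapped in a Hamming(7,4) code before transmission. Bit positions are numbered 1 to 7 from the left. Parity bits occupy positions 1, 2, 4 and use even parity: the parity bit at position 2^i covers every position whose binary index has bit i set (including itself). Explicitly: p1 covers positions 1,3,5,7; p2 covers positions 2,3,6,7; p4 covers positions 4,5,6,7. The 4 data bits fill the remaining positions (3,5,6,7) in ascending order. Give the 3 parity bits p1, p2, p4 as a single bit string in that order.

Place data bits at non-power-of-two positions: b3=1, b5=1, b6=0, b7=1.
p1 = XOR of data positions {3,5,7} = 1⊕1⊕1 = 1
p2 = XOR of data positions {3,6,7} = 1⊕0⊕1 = 0
p4 = XOR of data positions {5,6,7} = 1⊕0⊕1 = 0
Parity bits p1,p2,p4 = 100

100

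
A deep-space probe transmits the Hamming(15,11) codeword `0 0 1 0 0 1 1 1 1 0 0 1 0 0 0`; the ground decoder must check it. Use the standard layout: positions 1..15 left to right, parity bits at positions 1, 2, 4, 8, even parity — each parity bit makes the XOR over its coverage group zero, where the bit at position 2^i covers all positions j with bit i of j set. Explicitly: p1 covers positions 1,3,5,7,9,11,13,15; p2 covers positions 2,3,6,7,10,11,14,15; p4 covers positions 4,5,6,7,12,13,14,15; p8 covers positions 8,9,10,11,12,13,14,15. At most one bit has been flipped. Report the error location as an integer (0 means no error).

15

s1: b1⊕b3⊕b5⊕b7⊕b9⊕b11⊕b13⊕b15 = 0⊕1⊕0⊕1⊕1⊕0⊕0⊕0 = 1
s2: b2⊕b3⊕b6⊕b7⊕b10⊕b11⊕b14⊕b15 = 0⊕1⊕1⊕1⊕0⊕0⊕0⊕0 = 1
s4: b4⊕b5⊕b6⊕b7⊕b12⊕b13⊕b14⊕b15 = 0⊕0⊕1⊕1⊕1⊕0⊕0⊕0 = 1
s8: b8⊕b9⊕b10⊕b11⊕b12⊕b13⊕b14⊕b15 = 1⊕1⊕0⊕0⊕1⊕0⊕0⊕0 = 1
Syndrome (s8...s1) = 1111 → position 15.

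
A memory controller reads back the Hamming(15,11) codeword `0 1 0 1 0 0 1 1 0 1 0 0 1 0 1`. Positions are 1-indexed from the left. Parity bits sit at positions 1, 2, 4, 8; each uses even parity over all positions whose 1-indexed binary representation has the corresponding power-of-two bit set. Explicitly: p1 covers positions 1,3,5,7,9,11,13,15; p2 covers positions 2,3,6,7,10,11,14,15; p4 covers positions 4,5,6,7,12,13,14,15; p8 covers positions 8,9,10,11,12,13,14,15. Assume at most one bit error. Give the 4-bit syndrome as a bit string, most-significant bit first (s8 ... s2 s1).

0001

s1: b1⊕b3⊕b5⊕b7⊕b9⊕b11⊕b13⊕b15 = 0⊕0⊕0⊕1⊕0⊕0⊕1⊕1 = 1
s2: b2⊕b3⊕b6⊕b7⊕b10⊕b11⊕b14⊕b15 = 1⊕0⊕0⊕1⊕1⊕0⊕0⊕1 = 0
s4: b4⊕b5⊕b6⊕b7⊕b12⊕b13⊕b14⊕b15 = 1⊕0⊕0⊕1⊕0⊕1⊕0⊕1 = 0
s8: b8⊕b9⊕b10⊕b11⊕b12⊕b13⊕b14⊕b15 = 1⊕0⊕1⊕0⊕0⊕1⊕0⊕1 = 0
Syndrome (s8...s1) = 0001 → position 1.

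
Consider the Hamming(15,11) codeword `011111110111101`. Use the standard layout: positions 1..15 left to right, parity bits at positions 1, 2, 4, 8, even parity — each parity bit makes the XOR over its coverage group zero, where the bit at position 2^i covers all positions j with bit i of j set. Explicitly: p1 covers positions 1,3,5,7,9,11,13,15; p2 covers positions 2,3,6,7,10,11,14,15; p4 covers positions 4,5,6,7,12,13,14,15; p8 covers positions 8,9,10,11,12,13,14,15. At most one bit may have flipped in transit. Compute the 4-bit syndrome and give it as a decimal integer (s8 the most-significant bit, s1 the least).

6

s1: b1⊕b3⊕b5⊕b7⊕b9⊕b11⊕b13⊕b15 = 0⊕1⊕1⊕1⊕0⊕1⊕1⊕1 = 0
s2: b2⊕b3⊕b6⊕b7⊕b10⊕b11⊕b14⊕b15 = 1⊕1⊕1⊕1⊕1⊕1⊕0⊕1 = 1
s4: b4⊕b5⊕b6⊕b7⊕b12⊕b13⊕b14⊕b15 = 1⊕1⊕1⊕1⊕1⊕1⊕0⊕1 = 1
s8: b8⊕b9⊕b10⊕b11⊕b12⊕b13⊕b14⊕b15 = 1⊕0⊕1⊕1⊕1⊕1⊕0⊕1 = 0
Syndrome (s8...s1) = 0110 → position 6.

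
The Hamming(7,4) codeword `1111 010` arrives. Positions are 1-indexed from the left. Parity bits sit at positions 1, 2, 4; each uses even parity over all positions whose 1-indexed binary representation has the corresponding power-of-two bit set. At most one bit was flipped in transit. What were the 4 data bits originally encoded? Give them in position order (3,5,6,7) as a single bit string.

s1: b1⊕b3⊕b5⊕b7 = 1⊕1⊕0⊕0 = 0
s2: b2⊕b3⊕b6⊕b7 = 1⊕1⊕1⊕0 = 1
s4: b4⊕b5⊕b6⊕b7 = 1⊕0⊕1⊕0 = 0
Syndrome (s4...s1) = 010 → position 2.
Flip bit 2: corrected codeword = 1011010
Data bits at positions 3,5,6,7: 1010

1010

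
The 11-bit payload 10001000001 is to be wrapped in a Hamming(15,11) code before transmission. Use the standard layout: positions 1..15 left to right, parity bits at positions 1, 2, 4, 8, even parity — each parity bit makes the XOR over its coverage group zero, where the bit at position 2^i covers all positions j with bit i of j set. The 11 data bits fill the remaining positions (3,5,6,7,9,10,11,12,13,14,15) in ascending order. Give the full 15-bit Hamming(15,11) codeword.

101100001000001

Place data bits at non-power-of-two positions: b3=1, b5=0, b6=0, b7=0, b9=1, b10=0, b11=0, b12=0, b13=0, b14=0, b15=1.
p1 = XOR of data positions {3,5,7,9,11,13,15} = 1⊕0⊕0⊕1⊕0⊕0⊕1 = 1
p2 = XOR of data positions {3,6,7,10,11,14,15} = 1⊕0⊕0⊕0⊕0⊕0⊕1 = 0
p4 = XOR of data positions {5,6,7,12,13,14,15} = 0⊕0⊕0⊕0⊕0⊕0⊕1 = 1
p8 = XOR of data positions {9,10,11,12,13,14,15} = 1⊕0⊕0⊕0⊕0⊕0⊕1 = 0
Codeword b1..b15 = 101100001000001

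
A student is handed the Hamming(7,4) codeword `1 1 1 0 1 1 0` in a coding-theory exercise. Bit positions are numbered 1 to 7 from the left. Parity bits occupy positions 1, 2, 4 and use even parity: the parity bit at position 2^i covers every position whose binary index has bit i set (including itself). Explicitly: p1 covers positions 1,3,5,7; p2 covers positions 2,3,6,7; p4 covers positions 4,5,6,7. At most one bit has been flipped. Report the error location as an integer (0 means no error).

s1: b1⊕b3⊕b5⊕b7 = 1⊕1⊕1⊕0 = 1
s2: b2⊕b3⊕b6⊕b7 = 1⊕1⊕1⊕0 = 1
s4: b4⊕b5⊕b6⊕b7 = 0⊕1⊕1⊕0 = 0
Syndrome (s4...s1) = 011 → position 3.

3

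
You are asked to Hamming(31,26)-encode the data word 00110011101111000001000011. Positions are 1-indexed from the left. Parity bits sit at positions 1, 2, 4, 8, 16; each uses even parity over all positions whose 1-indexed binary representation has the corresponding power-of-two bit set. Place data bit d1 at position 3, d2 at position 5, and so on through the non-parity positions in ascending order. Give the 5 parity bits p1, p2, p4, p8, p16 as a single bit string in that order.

00110

Place data bits at non-power-of-two positions: b3=0, b5=0, b6=1, b7=1, b9=0, b10=0, b11=1, b12=1, b13=1, b14=0, b15=1, b17=1, b18=1, b19=1, b20=0, b21=0, b22=0, b23=0, b24=0, b25=1, b26=0, b27=0, b28=0, b29=0, b30=1, b31=1.
p1 = XOR of data positions {3,5,7,9,11,13,15,17,19,21,23,25,27,29,31} = 0⊕0⊕1⊕0⊕1⊕1⊕1⊕1⊕1⊕0⊕0⊕1⊕0⊕0⊕1 = 0
p2 = XOR of data positions {3,6,7,10,11,14,15,18,19,22,23,26,27,30,31} = 0⊕1⊕1⊕0⊕1⊕0⊕1⊕1⊕1⊕0⊕0⊕0⊕0⊕1⊕1 = 0
p4 = XOR of data positions {5,6,7,12,13,14,15,20,21,22,23,28,29,30,31} = 0⊕1⊕1⊕1⊕1⊕0⊕1⊕0⊕0⊕0⊕0⊕0⊕0⊕1⊕1 = 1
p8 = XOR of data positions {9,10,11,12,13,14,15,24,25,26,27,28,29,30,31} = 0⊕0⊕1⊕1⊕1⊕0⊕1⊕0⊕1⊕0⊕0⊕0⊕0⊕1⊕1 = 1
p16 = XOR of data positions {17,18,19,20,21,22,23,24,25,26,27,28,29,30,31} = 1⊕1⊕1⊕0⊕0⊕0⊕0⊕0⊕1⊕0⊕0⊕0⊕0⊕1⊕1 = 0
Parity bits p1,p2,p4,p8,p16 = 00110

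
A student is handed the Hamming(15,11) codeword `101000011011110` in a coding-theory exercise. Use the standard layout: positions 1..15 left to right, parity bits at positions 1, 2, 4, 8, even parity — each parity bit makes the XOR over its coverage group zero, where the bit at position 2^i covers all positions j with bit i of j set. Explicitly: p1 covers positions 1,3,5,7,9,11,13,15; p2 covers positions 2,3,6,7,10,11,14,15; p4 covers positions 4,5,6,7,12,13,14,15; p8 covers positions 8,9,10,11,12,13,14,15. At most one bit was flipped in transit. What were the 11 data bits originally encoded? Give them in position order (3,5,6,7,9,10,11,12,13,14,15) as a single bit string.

s1: b1⊕b3⊕b5⊕b7⊕b9⊕b11⊕b13⊕b15 = 1⊕1⊕0⊕0⊕1⊕1⊕1⊕0 = 1
s2: b2⊕b3⊕b6⊕b7⊕b10⊕b11⊕b14⊕b15 = 0⊕1⊕0⊕0⊕0⊕1⊕1⊕0 = 1
s4: b4⊕b5⊕b6⊕b7⊕b12⊕b13⊕b14⊕b15 = 0⊕0⊕0⊕0⊕1⊕1⊕1⊕0 = 1
s8: b8⊕b9⊕b10⊕b11⊕b12⊕b13⊕b14⊕b15 = 1⊕1⊕0⊕1⊕1⊕1⊕1⊕0 = 0
Syndrome (s8...s1) = 0111 → position 7.
Flip bit 7: corrected codeword = 101000111011110
Data bits at positions 3,5,6,7,9,10,11,12,13,14,15: 10011011110

10011011110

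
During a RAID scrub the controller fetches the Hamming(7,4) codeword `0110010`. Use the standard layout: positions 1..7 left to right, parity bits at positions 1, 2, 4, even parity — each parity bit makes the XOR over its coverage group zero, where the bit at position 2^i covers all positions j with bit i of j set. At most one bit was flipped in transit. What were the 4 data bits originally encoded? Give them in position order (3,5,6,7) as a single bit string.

1011

s1: b1⊕b3⊕b5⊕b7 = 0⊕1⊕0⊕0 = 1
s2: b2⊕b3⊕b6⊕b7 = 1⊕1⊕1⊕0 = 1
s4: b4⊕b5⊕b6⊕b7 = 0⊕0⊕1⊕0 = 1
Syndrome (s4...s1) = 111 → position 7.
Flip bit 7: corrected codeword = 0110011
Data bits at positions 3,5,6,7: 1011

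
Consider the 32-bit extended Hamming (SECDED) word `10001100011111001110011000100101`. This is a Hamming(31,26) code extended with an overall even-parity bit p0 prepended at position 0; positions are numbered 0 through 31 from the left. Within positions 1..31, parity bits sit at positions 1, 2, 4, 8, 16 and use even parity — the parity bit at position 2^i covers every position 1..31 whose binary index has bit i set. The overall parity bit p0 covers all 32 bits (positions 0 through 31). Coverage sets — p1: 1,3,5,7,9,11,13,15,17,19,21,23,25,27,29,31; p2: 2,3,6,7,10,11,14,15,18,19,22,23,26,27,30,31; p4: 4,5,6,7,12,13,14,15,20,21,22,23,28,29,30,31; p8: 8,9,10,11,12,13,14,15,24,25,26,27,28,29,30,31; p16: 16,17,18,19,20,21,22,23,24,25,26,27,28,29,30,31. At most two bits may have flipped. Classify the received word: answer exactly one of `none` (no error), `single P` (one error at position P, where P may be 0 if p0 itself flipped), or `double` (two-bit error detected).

s1: b1⊕b3⊕b5⊕b7⊕b9⊕b11⊕b13⊕b15⊕b17⊕b19⊕b21⊕b23⊕b25⊕b27⊕b29⊕b31 = 0⊕0⊕1⊕0⊕1⊕1⊕1⊕0⊕1⊕0⊕1⊕0⊕0⊕0⊕1⊕1 = 0
s2: b2⊕b3⊕b6⊕b7⊕b10⊕b11⊕b14⊕b15⊕b18⊕b19⊕b22⊕b23⊕b26⊕b27⊕b30⊕b31 = 0⊕0⊕0⊕0⊕1⊕1⊕0⊕0⊕1⊕0⊕1⊕0⊕1⊕0⊕0⊕1 = 0
s4: b4⊕b5⊕b6⊕b7⊕b12⊕b13⊕b14⊕b15⊕b20⊕b21⊕b22⊕b23⊕b28⊕b29⊕b30⊕b31 = 1⊕1⊕0⊕0⊕1⊕1⊕0⊕0⊕0⊕1⊕1⊕0⊕0⊕1⊕0⊕1 = 0
s8: b8⊕b9⊕b10⊕b11⊕b12⊕b13⊕b14⊕b15⊕b24⊕b25⊕b26⊕b27⊕b28⊕b29⊕b30⊕b31 = 0⊕1⊕1⊕1⊕1⊕1⊕0⊕0⊕0⊕0⊕1⊕0⊕0⊕1⊕0⊕1 = 0
s16: b16⊕b17⊕b18⊕b19⊕b20⊕b21⊕b22⊕b23⊕b24⊕b25⊕b26⊕b27⊕b28⊕b29⊕b30⊕b31 = 1⊕1⊕1⊕0⊕0⊕1⊕1⊕0⊕0⊕0⊕1⊕0⊕0⊕1⊕0⊕1 = 0
Syndrome (s16...s1) = 00000 → position 0 (no error).
Overall parity (XOR of all 32 bits, including p0): 1⊕0⊕0⊕0⊕1⊕1⊕0⊕0⊕0⊕1⊕1⊕1⊕1⊕1⊕0⊕0⊕1⊕1⊕1⊕0⊕0⊕1⊕1⊕0⊕0⊕0⊕1⊕0⊕0⊕1⊕0⊕1 = 0
Overall=0, syndrome position=0 → no error.

none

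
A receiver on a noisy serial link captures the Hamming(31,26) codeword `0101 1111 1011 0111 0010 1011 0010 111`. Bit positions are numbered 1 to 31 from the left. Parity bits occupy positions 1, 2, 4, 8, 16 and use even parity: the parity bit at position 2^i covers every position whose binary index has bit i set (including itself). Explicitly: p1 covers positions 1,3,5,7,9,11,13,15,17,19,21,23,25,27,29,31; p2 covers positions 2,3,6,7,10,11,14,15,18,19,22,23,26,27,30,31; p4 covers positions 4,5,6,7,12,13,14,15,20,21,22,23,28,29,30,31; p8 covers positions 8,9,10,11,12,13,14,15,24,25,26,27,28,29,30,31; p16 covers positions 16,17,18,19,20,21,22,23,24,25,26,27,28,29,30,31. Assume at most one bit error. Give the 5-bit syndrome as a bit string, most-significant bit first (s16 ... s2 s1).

11011

s1: b1⊕b3⊕b5⊕b7⊕b9⊕b11⊕b13⊕b15⊕b17⊕b19⊕b21⊕b23⊕b25⊕b27⊕b29⊕b31 = 0⊕0⊕1⊕1⊕1⊕1⊕0⊕1⊕0⊕1⊕1⊕1⊕0⊕1⊕1⊕1 = 1
s2: b2⊕b3⊕b6⊕b7⊕b10⊕b11⊕b14⊕b15⊕b18⊕b19⊕b22⊕b23⊕b26⊕b27⊕b30⊕b31 = 1⊕0⊕1⊕1⊕0⊕1⊕1⊕1⊕0⊕1⊕0⊕1⊕0⊕1⊕1⊕1 = 1
s4: b4⊕b5⊕b6⊕b7⊕b12⊕b13⊕b14⊕b15⊕b20⊕b21⊕b22⊕b23⊕b28⊕b29⊕b30⊕b31 = 1⊕1⊕1⊕1⊕1⊕0⊕1⊕1⊕0⊕1⊕0⊕1⊕0⊕1⊕1⊕1 = 0
s8: b8⊕b9⊕b10⊕b11⊕b12⊕b13⊕b14⊕b15⊕b24⊕b25⊕b26⊕b27⊕b28⊕b29⊕b30⊕b31 = 1⊕1⊕0⊕1⊕1⊕0⊕1⊕1⊕1⊕0⊕0⊕1⊕0⊕1⊕1⊕1 = 1
s16: b16⊕b17⊕b18⊕b19⊕b20⊕b21⊕b22⊕b23⊕b24⊕b25⊕b26⊕b27⊕b28⊕b29⊕b30⊕b31 = 1⊕0⊕0⊕1⊕0⊕1⊕0⊕1⊕1⊕0⊕0⊕1⊕0⊕1⊕1⊕1 = 1
Syndrome (s16...s1) = 11011 → position 27.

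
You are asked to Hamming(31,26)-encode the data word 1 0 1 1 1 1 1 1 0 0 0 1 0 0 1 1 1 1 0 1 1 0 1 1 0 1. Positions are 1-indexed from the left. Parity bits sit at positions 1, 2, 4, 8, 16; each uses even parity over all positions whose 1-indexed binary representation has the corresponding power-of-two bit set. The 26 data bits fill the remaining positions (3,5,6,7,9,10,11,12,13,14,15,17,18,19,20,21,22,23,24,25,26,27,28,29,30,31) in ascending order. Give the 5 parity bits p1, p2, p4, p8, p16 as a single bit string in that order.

01010

Place data bits at non-power-of-two positions: b3=1, b5=0, b6=1, b7=1, b9=1, b10=1, b11=1, b12=1, b13=0, b14=0, b15=0, b17=1, b18=0, b19=0, b20=1, b21=1, b22=1, b23=1, b24=0, b25=1, b26=1, b27=0, b28=1, b29=1, b30=0, b31=1.
p1 = XOR of data positions {3,5,7,9,11,13,15,17,19,21,23,25,27,29,31} = 1⊕0⊕1⊕1⊕1⊕0⊕0⊕1⊕0⊕1⊕1⊕1⊕0⊕1⊕1 = 0
p2 = XOR of data positions {3,6,7,10,11,14,15,18,19,22,23,26,27,30,31} = 1⊕1⊕1⊕1⊕1⊕0⊕0⊕0⊕0⊕1⊕1⊕1⊕0⊕0⊕1 = 1
p4 = XOR of data positions {5,6,7,12,13,14,15,20,21,22,23,28,29,30,31} = 0⊕1⊕1⊕1⊕0⊕0⊕0⊕1⊕1⊕1⊕1⊕1⊕1⊕0⊕1 = 0
p8 = XOR of data positions {9,10,11,12,13,14,15,24,25,26,27,28,29,30,31} = 1⊕1⊕1⊕1⊕0⊕0⊕0⊕0⊕1⊕1⊕0⊕1⊕1⊕0⊕1 = 1
p16 = XOR of data positions {17,18,19,20,21,22,23,24,25,26,27,28,29,30,31} = 1⊕0⊕0⊕1⊕1⊕1⊕1⊕0⊕1⊕1⊕0⊕1⊕1⊕0⊕1 = 0
Parity bits p1,p2,p4,p8,p16 = 01010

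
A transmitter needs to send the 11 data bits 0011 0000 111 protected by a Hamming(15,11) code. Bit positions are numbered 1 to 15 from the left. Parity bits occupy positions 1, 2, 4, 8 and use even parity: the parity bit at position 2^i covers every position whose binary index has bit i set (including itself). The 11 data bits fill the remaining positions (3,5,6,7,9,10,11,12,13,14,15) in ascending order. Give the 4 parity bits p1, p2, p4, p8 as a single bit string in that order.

1011

Place data bits at non-power-of-two positions: b3=0, b5=0, b6=1, b7=1, b9=0, b10=0, b11=0, b12=0, b13=1, b14=1, b15=1.
p1 = XOR of data positions {3,5,7,9,11,13,15} = 0⊕0⊕1⊕0⊕0⊕1⊕1 = 1
p2 = XOR of data positions {3,6,7,10,11,14,15} = 0⊕1⊕1⊕0⊕0⊕1⊕1 = 0
p4 = XOR of data positions {5,6,7,12,13,14,15} = 0⊕1⊕1⊕0⊕1⊕1⊕1 = 1
p8 = XOR of data positions {9,10,11,12,13,14,15} = 0⊕0⊕0⊕0⊕1⊕1⊕1 = 1
Parity bits p1,p2,p4,p8 = 1011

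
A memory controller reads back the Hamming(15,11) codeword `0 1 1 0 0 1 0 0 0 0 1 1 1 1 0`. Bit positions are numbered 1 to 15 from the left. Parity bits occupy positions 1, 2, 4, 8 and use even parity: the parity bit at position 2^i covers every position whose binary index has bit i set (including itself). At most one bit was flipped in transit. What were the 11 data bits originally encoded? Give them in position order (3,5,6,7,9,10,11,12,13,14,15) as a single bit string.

s1: b1⊕b3⊕b5⊕b7⊕b9⊕b11⊕b13⊕b15 = 0⊕1⊕0⊕0⊕0⊕1⊕1⊕0 = 1
s2: b2⊕b3⊕b6⊕b7⊕b10⊕b11⊕b14⊕b15 = 1⊕1⊕1⊕0⊕0⊕1⊕1⊕0 = 1
s4: b4⊕b5⊕b6⊕b7⊕b12⊕b13⊕b14⊕b15 = 0⊕0⊕1⊕0⊕1⊕1⊕1⊕0 = 0
s8: b8⊕b9⊕b10⊕b11⊕b12⊕b13⊕b14⊕b15 = 0⊕0⊕0⊕1⊕1⊕1⊕1⊕0 = 0
Syndrome (s8...s1) = 0011 → position 3.
Flip bit 3: corrected codeword = 010001000011110
Data bits at positions 3,5,6,7,9,10,11,12,13,14,15: 00100011110

00100011110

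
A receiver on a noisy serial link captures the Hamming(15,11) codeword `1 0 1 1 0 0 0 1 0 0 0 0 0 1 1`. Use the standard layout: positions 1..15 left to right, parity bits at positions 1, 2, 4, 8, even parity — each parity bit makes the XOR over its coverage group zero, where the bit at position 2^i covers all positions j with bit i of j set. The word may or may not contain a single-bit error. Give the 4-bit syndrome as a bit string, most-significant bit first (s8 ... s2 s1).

s1: b1⊕b3⊕b5⊕b7⊕b9⊕b11⊕b13⊕b15 = 1⊕1⊕0⊕0⊕0⊕0⊕0⊕1 = 1
s2: b2⊕b3⊕b6⊕b7⊕b10⊕b11⊕b14⊕b15 = 0⊕1⊕0⊕0⊕0⊕0⊕1⊕1 = 1
s4: b4⊕b5⊕b6⊕b7⊕b12⊕b13⊕b14⊕b15 = 1⊕0⊕0⊕0⊕0⊕0⊕1⊕1 = 1
s8: b8⊕b9⊕b10⊕b11⊕b12⊕b13⊕b14⊕b15 = 1⊕0⊕0⊕0⊕0⊕0⊕1⊕1 = 1
Syndrome (s8...s1) = 1111 → position 15.

1111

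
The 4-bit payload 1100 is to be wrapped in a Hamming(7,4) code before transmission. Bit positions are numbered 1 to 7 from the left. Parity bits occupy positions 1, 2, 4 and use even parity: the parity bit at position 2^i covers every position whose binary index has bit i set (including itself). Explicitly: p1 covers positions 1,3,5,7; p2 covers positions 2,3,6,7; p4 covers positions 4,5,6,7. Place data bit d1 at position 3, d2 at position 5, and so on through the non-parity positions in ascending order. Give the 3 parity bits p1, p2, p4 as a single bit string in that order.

Place data bits at non-power-of-two positions: b3=1, b5=1, b6=0, b7=0.
p1 = XOR of data positions {3,5,7} = 1⊕1⊕0 = 0
p2 = XOR of data positions {3,6,7} = 1⊕0⊕0 = 1
p4 = XOR of data positions {5,6,7} = 1⊕0⊕0 = 1
Parity bits p1,p2,p4 = 011

011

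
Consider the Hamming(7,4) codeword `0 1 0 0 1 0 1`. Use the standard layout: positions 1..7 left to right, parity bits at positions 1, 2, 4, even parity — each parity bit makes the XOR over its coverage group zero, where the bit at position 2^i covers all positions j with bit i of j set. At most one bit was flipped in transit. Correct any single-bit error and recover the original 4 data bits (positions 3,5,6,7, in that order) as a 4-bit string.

0101

s1: b1⊕b3⊕b5⊕b7 = 0⊕0⊕1⊕1 = 0
s2: b2⊕b3⊕b6⊕b7 = 1⊕0⊕0⊕1 = 0
s4: b4⊕b5⊕b6⊕b7 = 0⊕1⊕0⊕1 = 0
Syndrome (s4...s1) = 000 → position 0 (no error).
No correction needed.
Data bits at positions 3,5,6,7: 0101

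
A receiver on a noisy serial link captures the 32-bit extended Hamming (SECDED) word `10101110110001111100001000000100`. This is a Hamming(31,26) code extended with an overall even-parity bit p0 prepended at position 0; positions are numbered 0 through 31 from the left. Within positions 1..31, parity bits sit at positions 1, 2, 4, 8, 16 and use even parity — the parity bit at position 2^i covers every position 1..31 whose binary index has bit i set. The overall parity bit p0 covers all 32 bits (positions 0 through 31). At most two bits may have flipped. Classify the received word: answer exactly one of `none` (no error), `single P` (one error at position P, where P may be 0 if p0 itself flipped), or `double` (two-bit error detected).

double

s1: b1⊕b3⊕b5⊕b7⊕b9⊕b11⊕b13⊕b15⊕b17⊕b19⊕b21⊕b23⊕b25⊕b27⊕b29⊕b31 = 0⊕0⊕1⊕0⊕1⊕0⊕1⊕1⊕1⊕0⊕0⊕0⊕0⊕0⊕1⊕0 = 0
s2: b2⊕b3⊕b6⊕b7⊕b10⊕b11⊕b14⊕b15⊕b18⊕b19⊕b22⊕b23⊕b26⊕b27⊕b30⊕b31 = 1⊕0⊕1⊕0⊕0⊕0⊕1⊕1⊕0⊕0⊕1⊕0⊕0⊕0⊕0⊕0 = 1
s4: b4⊕b5⊕b6⊕b7⊕b12⊕b13⊕b14⊕b15⊕b20⊕b21⊕b22⊕b23⊕b28⊕b29⊕b30⊕b31 = 1⊕1⊕1⊕0⊕0⊕1⊕1⊕1⊕0⊕0⊕1⊕0⊕0⊕1⊕0⊕0 = 0
s8: b8⊕b9⊕b10⊕b11⊕b12⊕b13⊕b14⊕b15⊕b24⊕b25⊕b26⊕b27⊕b28⊕b29⊕b30⊕b31 = 1⊕1⊕0⊕0⊕0⊕1⊕1⊕1⊕0⊕0⊕0⊕0⊕0⊕1⊕0⊕0 = 0
s16: b16⊕b17⊕b18⊕b19⊕b20⊕b21⊕b22⊕b23⊕b24⊕b25⊕b26⊕b27⊕b28⊕b29⊕b30⊕b31 = 1⊕1⊕0⊕0⊕0⊕0⊕1⊕0⊕0⊕0⊕0⊕0⊕0⊕1⊕0⊕0 = 0
Syndrome (s16...s1) = 00010 → position 2.
Overall parity (XOR of all 32 bits, including p0): 1⊕0⊕1⊕0⊕1⊕1⊕1⊕0⊕1⊕1⊕0⊕0⊕0⊕1⊕1⊕1⊕1⊕1⊕0⊕0⊕0⊕0⊕1⊕0⊕0⊕0⊕0⊕0⊕0⊕1⊕0⊕0 = 0
Overall=0, syndrome position=2 → double-bit error detected (uncorrectable).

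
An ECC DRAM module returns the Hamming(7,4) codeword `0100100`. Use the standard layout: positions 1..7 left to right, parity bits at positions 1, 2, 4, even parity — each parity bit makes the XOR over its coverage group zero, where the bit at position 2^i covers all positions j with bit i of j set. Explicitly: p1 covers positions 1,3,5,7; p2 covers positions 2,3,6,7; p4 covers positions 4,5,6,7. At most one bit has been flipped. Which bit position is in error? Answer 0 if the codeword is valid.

s1: b1⊕b3⊕b5⊕b7 = 0⊕0⊕1⊕0 = 1
s2: b2⊕b3⊕b6⊕b7 = 1⊕0⊕0⊕0 = 1
s4: b4⊕b5⊕b6⊕b7 = 0⊕1⊕0⊕0 = 1
Syndrome (s4...s1) = 111 → position 7.

7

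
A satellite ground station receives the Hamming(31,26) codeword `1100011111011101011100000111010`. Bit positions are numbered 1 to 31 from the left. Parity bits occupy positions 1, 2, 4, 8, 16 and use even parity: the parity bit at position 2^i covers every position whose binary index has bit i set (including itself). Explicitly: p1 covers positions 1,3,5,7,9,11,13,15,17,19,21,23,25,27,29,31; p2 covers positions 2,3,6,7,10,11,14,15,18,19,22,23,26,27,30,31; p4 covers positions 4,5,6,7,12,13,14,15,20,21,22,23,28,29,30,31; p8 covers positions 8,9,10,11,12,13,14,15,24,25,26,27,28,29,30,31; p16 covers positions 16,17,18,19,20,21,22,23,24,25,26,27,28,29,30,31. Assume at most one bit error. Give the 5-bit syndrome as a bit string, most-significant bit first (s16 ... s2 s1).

s1: b1⊕b3⊕b5⊕b7⊕b9⊕b11⊕b13⊕b15⊕b17⊕b19⊕b21⊕b23⊕b25⊕b27⊕b29⊕b31 = 1⊕0⊕0⊕1⊕1⊕0⊕1⊕0⊕0⊕1⊕0⊕0⊕0⊕1⊕0⊕0 = 0
s2: b2⊕b3⊕b6⊕b7⊕b10⊕b11⊕b14⊕b15⊕b18⊕b19⊕b22⊕b23⊕b26⊕b27⊕b30⊕b31 = 1⊕0⊕1⊕1⊕1⊕0⊕1⊕0⊕1⊕1⊕0⊕0⊕1⊕1⊕1⊕0 = 0
s4: b4⊕b5⊕b6⊕b7⊕b12⊕b13⊕b14⊕b15⊕b20⊕b21⊕b22⊕b23⊕b28⊕b29⊕b30⊕b31 = 0⊕0⊕1⊕1⊕1⊕1⊕1⊕0⊕1⊕0⊕0⊕0⊕1⊕0⊕1⊕0 = 0
s8: b8⊕b9⊕b10⊕b11⊕b12⊕b13⊕b14⊕b15⊕b24⊕b25⊕b26⊕b27⊕b28⊕b29⊕b30⊕b31 = 1⊕1⊕1⊕0⊕1⊕1⊕1⊕0⊕0⊕0⊕1⊕1⊕1⊕0⊕1⊕0 = 0
s16: b16⊕b17⊕b18⊕b19⊕b20⊕b21⊕b22⊕b23⊕b24⊕b25⊕b26⊕b27⊕b28⊕b29⊕b30⊕b31 = 1⊕0⊕1⊕1⊕1⊕0⊕0⊕0⊕0⊕0⊕1⊕1⊕1⊕0⊕1⊕0 = 0
Syndrome (s16...s1) = 00000 → position 0 (no error).

00000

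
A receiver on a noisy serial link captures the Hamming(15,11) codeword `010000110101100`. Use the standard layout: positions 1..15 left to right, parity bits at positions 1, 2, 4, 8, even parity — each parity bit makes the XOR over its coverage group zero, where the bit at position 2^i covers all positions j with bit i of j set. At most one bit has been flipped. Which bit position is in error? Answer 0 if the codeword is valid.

6

s1: b1⊕b3⊕b5⊕b7⊕b9⊕b11⊕b13⊕b15 = 0⊕0⊕0⊕1⊕0⊕0⊕1⊕0 = 0
s2: b2⊕b3⊕b6⊕b7⊕b10⊕b11⊕b14⊕b15 = 1⊕0⊕0⊕1⊕1⊕0⊕0⊕0 = 1
s4: b4⊕b5⊕b6⊕b7⊕b12⊕b13⊕b14⊕b15 = 0⊕0⊕0⊕1⊕1⊕1⊕0⊕0 = 1
s8: b8⊕b9⊕b10⊕b11⊕b12⊕b13⊕b14⊕b15 = 1⊕0⊕1⊕0⊕1⊕1⊕0⊕0 = 0
Syndrome (s8...s1) = 0110 → position 6.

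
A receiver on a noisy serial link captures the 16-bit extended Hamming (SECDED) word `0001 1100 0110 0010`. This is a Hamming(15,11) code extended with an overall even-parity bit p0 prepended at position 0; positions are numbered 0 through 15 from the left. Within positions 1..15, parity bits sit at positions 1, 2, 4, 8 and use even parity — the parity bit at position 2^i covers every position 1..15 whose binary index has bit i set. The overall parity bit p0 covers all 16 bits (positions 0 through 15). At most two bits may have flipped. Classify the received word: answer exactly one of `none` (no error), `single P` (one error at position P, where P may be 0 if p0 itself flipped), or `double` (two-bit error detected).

double

s1: b1⊕b3⊕b5⊕b7⊕b9⊕b11⊕b13⊕b15 = 0⊕1⊕1⊕0⊕1⊕0⊕0⊕0 = 1
s2: b2⊕b3⊕b6⊕b7⊕b10⊕b11⊕b14⊕b15 = 0⊕1⊕0⊕0⊕1⊕0⊕1⊕0 = 1
s4: b4⊕b5⊕b6⊕b7⊕b12⊕b13⊕b14⊕b15 = 1⊕1⊕0⊕0⊕0⊕0⊕1⊕0 = 1
s8: b8⊕b9⊕b10⊕b11⊕b12⊕b13⊕b14⊕b15 = 0⊕1⊕1⊕0⊕0⊕0⊕1⊕0 = 1
Syndrome (s8...s1) = 1111 → position 15.
Overall parity (XOR of all 16 bits, including p0): 0⊕0⊕0⊕1⊕1⊕1⊕0⊕0⊕0⊕1⊕1⊕0⊕0⊕0⊕1⊕0 = 0
Overall=0, syndrome position=15 → double-bit error detected (uncorrectable).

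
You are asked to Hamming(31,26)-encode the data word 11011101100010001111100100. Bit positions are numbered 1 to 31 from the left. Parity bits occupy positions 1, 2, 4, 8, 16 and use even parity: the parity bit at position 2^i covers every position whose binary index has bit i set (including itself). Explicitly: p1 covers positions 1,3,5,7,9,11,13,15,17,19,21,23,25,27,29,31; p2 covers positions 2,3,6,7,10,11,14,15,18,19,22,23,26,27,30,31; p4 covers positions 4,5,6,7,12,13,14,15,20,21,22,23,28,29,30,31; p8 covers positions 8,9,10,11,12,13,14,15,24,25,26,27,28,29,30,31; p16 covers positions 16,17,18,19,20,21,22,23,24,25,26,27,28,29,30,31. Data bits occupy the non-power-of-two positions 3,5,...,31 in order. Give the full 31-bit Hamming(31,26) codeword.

0111101011011001010001111100100

Place data bits at non-power-of-two positions: b3=1, b5=1, b6=0, b7=1, b9=1, b10=1, b11=0, b12=1, b13=1, b14=0, b15=0, b17=0, b18=1, b19=0, b20=0, b21=0, b22=1, b23=1, b24=1, b25=1, b26=1, b27=0, b28=0, b29=1, b30=0, b31=0.
p1 = XOR of data positions {3,5,7,9,11,13,15,17,19,21,23,25,27,29,31} = 1⊕1⊕1⊕1⊕0⊕1⊕0⊕0⊕0⊕0⊕1⊕1⊕0⊕1⊕0 = 0
p2 = XOR of data positions {3,6,7,10,11,14,15,18,19,22,23,26,27,30,31} = 1⊕0⊕1⊕1⊕0⊕0⊕0⊕1⊕0⊕1⊕1⊕1⊕0⊕0⊕0 = 1
p4 = XOR of data positions {5,6,7,12,13,14,15,20,21,22,23,28,29,30,31} = 1⊕0⊕1⊕1⊕1⊕0⊕0⊕0⊕0⊕1⊕1⊕0⊕1⊕0⊕0 = 1
p8 = XOR of data positions {9,10,11,12,13,14,15,24,25,26,27,28,29,30,31} = 1⊕1⊕0⊕1⊕1⊕0⊕0⊕1⊕1⊕1⊕0⊕0⊕1⊕0⊕0 = 0
p16 = XOR of data positions {17,18,19,20,21,22,23,24,25,26,27,28,29,30,31} = 0⊕1⊕0⊕0⊕0⊕1⊕1⊕1⊕1⊕1⊕0⊕0⊕1⊕0⊕0 = 1
Codeword b1..b31 = 0111101011011001010001111100100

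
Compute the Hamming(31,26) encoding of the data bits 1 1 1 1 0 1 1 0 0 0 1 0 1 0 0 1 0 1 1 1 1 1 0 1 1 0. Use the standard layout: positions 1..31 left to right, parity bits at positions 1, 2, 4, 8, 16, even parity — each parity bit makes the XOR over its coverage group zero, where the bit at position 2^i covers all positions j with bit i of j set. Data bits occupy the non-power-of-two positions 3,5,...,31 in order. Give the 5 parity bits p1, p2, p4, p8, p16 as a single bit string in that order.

01011

Place data bits at non-power-of-two positions: b3=1, b5=1, b6=1, b7=1, b9=0, b10=1, b11=1, b12=0, b13=0, b14=0, b15=1, b17=0, b18=1, b19=0, b20=0, b21=1, b22=0, b23=1, b24=1, b25=1, b26=1, b27=1, b28=0, b29=1, b30=1, b31=0.
p1 = XOR of data positions {3,5,7,9,11,13,15,17,19,21,23,25,27,29,31} = 1⊕1⊕1⊕0⊕1⊕0⊕1⊕0⊕0⊕1⊕1⊕1⊕1⊕1⊕0 = 0
p2 = XOR of data positions {3,6,7,10,11,14,15,18,19,22,23,26,27,30,31} = 1⊕1⊕1⊕1⊕1⊕0⊕1⊕1⊕0⊕0⊕1⊕1⊕1⊕1⊕0 = 1
p4 = XOR of data positions {5,6,7,12,13,14,15,20,21,22,23,28,29,30,31} = 1⊕1⊕1⊕0⊕0⊕0⊕1⊕0⊕1⊕0⊕1⊕0⊕1⊕1⊕0 = 0
p8 = XOR of data positions {9,10,11,12,13,14,15,24,25,26,27,28,29,30,31} = 0⊕1⊕1⊕0⊕0⊕0⊕1⊕1⊕1⊕1⊕1⊕0⊕1⊕1⊕0 = 1
p16 = XOR of data positions {17,18,19,20,21,22,23,24,25,26,27,28,29,30,31} = 0⊕1⊕0⊕0⊕1⊕0⊕1⊕1⊕1⊕1⊕1⊕0⊕1⊕1⊕0 = 1
Parity bits p1,p2,p4,p8,p16 = 01011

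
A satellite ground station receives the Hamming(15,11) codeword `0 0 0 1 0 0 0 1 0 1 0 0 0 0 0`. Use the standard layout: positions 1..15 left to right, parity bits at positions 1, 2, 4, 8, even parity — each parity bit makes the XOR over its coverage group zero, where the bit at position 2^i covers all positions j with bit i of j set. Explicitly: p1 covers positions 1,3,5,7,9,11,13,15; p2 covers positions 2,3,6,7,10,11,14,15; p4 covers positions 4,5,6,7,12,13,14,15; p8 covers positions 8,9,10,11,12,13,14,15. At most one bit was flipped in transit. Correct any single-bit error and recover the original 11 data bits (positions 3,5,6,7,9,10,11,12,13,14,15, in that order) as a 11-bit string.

s1: b1⊕b3⊕b5⊕b7⊕b9⊕b11⊕b13⊕b15 = 0⊕0⊕0⊕0⊕0⊕0⊕0⊕0 = 0
s2: b2⊕b3⊕b6⊕b7⊕b10⊕b11⊕b14⊕b15 = 0⊕0⊕0⊕0⊕1⊕0⊕0⊕0 = 1
s4: b4⊕b5⊕b6⊕b7⊕b12⊕b13⊕b14⊕b15 = 1⊕0⊕0⊕0⊕0⊕0⊕0⊕0 = 1
s8: b8⊕b9⊕b10⊕b11⊕b12⊕b13⊕b14⊕b15 = 1⊕0⊕1⊕0⊕0⊕0⊕0⊕0 = 0
Syndrome (s8...s1) = 0110 → position 6.
Flip bit 6: corrected codeword = 000101010100000
Data bits at positions 3,5,6,7,9,10,11,12,13,14,15: 00100100000

00100100000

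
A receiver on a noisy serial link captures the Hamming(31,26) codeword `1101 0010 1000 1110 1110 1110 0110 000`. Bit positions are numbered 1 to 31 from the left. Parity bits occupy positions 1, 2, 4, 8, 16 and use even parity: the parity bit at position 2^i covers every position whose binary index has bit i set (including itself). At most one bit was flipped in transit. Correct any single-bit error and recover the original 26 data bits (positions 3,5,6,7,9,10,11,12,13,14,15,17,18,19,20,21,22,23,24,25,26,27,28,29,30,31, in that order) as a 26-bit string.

00011000111111011100110000

s1: b1⊕b3⊕b5⊕b7⊕b9⊕b11⊕b13⊕b15⊕b17⊕b19⊕b21⊕b23⊕b25⊕b27⊕b29⊕b31 = 1⊕0⊕0⊕1⊕1⊕0⊕1⊕1⊕1⊕1⊕1⊕1⊕0⊕1⊕0⊕0 = 0
s2: b2⊕b3⊕b6⊕b7⊕b10⊕b11⊕b14⊕b15⊕b18⊕b19⊕b22⊕b23⊕b26⊕b27⊕b30⊕b31 = 1⊕0⊕0⊕1⊕0⊕0⊕1⊕1⊕1⊕1⊕1⊕1⊕1⊕1⊕0⊕0 = 0
s4: b4⊕b5⊕b6⊕b7⊕b12⊕b13⊕b14⊕b15⊕b20⊕b21⊕b22⊕b23⊕b28⊕b29⊕b30⊕b31 = 1⊕0⊕0⊕1⊕0⊕1⊕1⊕1⊕0⊕1⊕1⊕1⊕0⊕0⊕0⊕0 = 0
s8: b8⊕b9⊕b10⊕b11⊕b12⊕b13⊕b14⊕b15⊕b24⊕b25⊕b26⊕b27⊕b28⊕b29⊕b30⊕b31 = 0⊕1⊕0⊕0⊕0⊕1⊕1⊕1⊕0⊕0⊕1⊕1⊕0⊕0⊕0⊕0 = 0
s16: b16⊕b17⊕b18⊕b19⊕b20⊕b21⊕b22⊕b23⊕b24⊕b25⊕b26⊕b27⊕b28⊕b29⊕b30⊕b31 = 0⊕1⊕1⊕1⊕0⊕1⊕1⊕1⊕0⊕0⊕1⊕1⊕0⊕0⊕0⊕0 = 0
Syndrome (s16...s1) = 00000 → position 0 (no error).
No correction needed.
Data bits at positions 3,5,6,7,9,10,11,12,13,14,15,17,18,19,20,21,22,23,24,25,26,27,28,29,30,31: 00011000111111011100110000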